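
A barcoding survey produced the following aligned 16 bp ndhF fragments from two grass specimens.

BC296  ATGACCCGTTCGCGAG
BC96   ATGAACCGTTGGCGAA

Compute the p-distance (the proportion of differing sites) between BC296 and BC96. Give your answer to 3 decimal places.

0.188

Mismatches occur at site 5 (C↔A), site 11 (C↔G), site 16 (G↔A).
There are 3 differences over 16 sites, so p = 3/16 = 0.188.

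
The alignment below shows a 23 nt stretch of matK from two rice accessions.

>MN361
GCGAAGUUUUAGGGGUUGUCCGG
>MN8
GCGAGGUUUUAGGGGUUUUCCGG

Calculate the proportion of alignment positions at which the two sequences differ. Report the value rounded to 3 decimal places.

Mismatches occur at site 5 (A↔G), site 18 (G↔U).
There are 2 differences over 23 sites, so p = 2/23 = 0.087.

0.087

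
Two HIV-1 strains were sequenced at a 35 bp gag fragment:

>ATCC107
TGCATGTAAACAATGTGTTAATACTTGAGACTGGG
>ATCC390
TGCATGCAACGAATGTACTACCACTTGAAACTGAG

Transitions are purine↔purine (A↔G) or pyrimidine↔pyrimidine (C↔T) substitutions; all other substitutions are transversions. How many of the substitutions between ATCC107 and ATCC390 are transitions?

6

Differing sites — 7:T/C (Ti); 10:A/C (Tv); 11:C/G (Tv); 17:G/A (Ti); 18:T/C (Ti); 21:A/C (Tv); 22:T/C (Ti); 29:G/A (Ti); 34:G/A (Ti).
Of the 9 differences, 6 transitions and 3 transversions, so the answer is 6.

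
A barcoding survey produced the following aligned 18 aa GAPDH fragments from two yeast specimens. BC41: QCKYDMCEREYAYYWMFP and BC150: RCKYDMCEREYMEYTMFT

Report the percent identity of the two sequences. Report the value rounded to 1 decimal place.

Mismatches occur at site 1 (Q→R), site 12 (A→M), site 13 (Y→E), site 15 (W→T), site 18 (P→T).
13 of the 18 sites match, so the percent identity is 13/18 × 100 = 72.2%.

72.2%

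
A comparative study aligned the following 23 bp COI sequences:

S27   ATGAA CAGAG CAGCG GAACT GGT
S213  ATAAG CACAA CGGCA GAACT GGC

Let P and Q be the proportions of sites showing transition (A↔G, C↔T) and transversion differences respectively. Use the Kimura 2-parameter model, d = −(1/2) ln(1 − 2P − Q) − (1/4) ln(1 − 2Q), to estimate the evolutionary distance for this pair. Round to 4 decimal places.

The sequences differ at positions 3 (G/A, transition), 5 (A/G, transition), 8 (G/C, transversion), 10 (G/A, transition), 12 (A/G, transition), 15 (G/A, transition), 23 (T/C, transition).
Of the 7 differences, 6 transitions and 1 transversion over 23 sites: P = 6/23 = 0.260870, Q = 1/23 = 0.043478.
d = −0.5·ln(0.434782) − 0.25·ln(0.913044) = −0.5·(-0.832911) − 0.25·(-0.090971) = 0.4392.

0.4392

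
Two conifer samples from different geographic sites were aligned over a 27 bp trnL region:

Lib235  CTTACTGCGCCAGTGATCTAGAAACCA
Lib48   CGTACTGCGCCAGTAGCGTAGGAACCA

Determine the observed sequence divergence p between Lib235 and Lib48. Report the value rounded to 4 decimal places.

0.2222

Differing sites — 2:T/G; 15:G/A; 16:A/G; 17:T/C; 18:C/G; 22:A/G.
There are 6 differences over 27 sites, so p = 6/27 = 0.2222.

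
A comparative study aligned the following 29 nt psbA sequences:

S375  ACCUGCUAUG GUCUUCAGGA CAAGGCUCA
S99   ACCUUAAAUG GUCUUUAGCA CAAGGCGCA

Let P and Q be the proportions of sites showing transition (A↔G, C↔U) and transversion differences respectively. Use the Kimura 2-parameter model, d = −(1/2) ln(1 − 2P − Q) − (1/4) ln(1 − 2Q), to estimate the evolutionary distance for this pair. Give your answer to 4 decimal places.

0.2438

Mismatches occur at site 5 (G→U, transversion), site 6 (C→A, transversion), site 7 (U→A, transversion), site 16 (C→U, transition), site 19 (G→C, transversion), site 27 (U→G, transversion).
Of the 6 differences, 1 transition and 5 transversions over 29 sites: P = 1/29 = 0.034483, Q = 5/29 = 0.172414.
d = −0.5·ln(0.758620) − 0.25·ln(0.655172) = −0.5·(-0.276254) − 0.25·(-0.422857) = 0.2438.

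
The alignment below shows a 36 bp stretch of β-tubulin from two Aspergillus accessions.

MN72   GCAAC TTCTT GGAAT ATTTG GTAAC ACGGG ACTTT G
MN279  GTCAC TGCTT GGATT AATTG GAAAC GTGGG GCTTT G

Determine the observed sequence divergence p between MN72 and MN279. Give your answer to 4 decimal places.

Mismatches occur at site 2 (C↔T), site 3 (A↔C), site 7 (T↔G), site 14 (A↔T), site 17 (T↔A), site 22 (T↔A), site 26 (A↔G), site 27 (C↔T), site 31 (A↔G).
There are 9 differences over 36 sites, so p = 9/36 = 0.2500.

0.2500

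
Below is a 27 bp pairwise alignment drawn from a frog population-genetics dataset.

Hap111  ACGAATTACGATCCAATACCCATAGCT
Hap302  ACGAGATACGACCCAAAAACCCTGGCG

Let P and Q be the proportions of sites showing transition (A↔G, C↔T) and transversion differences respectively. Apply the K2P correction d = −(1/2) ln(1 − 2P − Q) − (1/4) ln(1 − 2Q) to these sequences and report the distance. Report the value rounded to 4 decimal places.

0.3773

The sequences differ at positions 5 (A/G, transition), 6 (T/A, transversion), 12 (T/C, transition), 17 (T/A, transversion), 19 (C/A, transversion), 22 (A/C, transversion), 24 (A/G, transition), 27 (T/G, transversion).
Of the 8 differences, 3 transitions and 5 transversions over 27 sites: P = 3/27 = 0.111111, Q = 5/27 = 0.185185.
d = −0.5·ln(0.592593) − 0.25·ln(0.629630) = −0.5·(-0.523247) − 0.25·(-0.462623) = 0.3773.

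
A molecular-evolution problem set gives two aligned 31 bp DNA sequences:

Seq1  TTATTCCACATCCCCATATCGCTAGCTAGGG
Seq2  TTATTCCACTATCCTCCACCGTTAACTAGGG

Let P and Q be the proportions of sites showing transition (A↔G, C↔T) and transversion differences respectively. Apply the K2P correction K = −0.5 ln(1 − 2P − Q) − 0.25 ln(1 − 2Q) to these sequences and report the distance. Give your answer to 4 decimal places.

The sequences differ at positions 10 (A/T, transversion), 11 (T/A, transversion), 12 (C/T, transition), 15 (C/T, transition), 16 (A/C, transversion), 17 (T/C, transition), 19 (T/C, transition), 22 (C/T, transition), 25 (G/A, transition).
Of the 9 differences, 6 transitions and 3 transversions over 31 sites: P = 6/31 = 0.193548, Q = 3/31 = 0.096774.
d = −0.5·ln(0.516130) − 0.25·ln(0.806452) = −0.5·(-0.661397) − 0.25·(-0.215111) = 0.3845.

0.3845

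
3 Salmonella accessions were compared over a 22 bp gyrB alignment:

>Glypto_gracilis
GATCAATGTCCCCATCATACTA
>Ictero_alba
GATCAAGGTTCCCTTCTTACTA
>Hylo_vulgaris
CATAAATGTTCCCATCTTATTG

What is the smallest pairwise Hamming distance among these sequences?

4

Pairwise Hamming distances:
  Glypto_gracilis vs Ictero_alba: 4
  Glypto_gracilis vs Hylo_vulgaris: 6
  Ictero_alba vs Hylo_vulgaris: 6
The smallest is 4, between Glypto_gracilis and Ictero_alba.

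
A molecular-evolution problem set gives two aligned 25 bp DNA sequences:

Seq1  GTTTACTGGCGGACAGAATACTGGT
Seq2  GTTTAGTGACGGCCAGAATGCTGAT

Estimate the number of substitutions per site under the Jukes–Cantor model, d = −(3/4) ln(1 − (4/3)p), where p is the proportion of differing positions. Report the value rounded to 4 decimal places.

Differing sites — 6:C/G; 9:G/A; 13:A/C; 20:A/G; 24:G/A.
p = 5/25 = 0.200000.
d = −0.75 · ln(1 − (4/3)·0.200000) = −0.75 · ln(0.733333) = −0.75 · (-0.310155) = 0.2326.

0.2326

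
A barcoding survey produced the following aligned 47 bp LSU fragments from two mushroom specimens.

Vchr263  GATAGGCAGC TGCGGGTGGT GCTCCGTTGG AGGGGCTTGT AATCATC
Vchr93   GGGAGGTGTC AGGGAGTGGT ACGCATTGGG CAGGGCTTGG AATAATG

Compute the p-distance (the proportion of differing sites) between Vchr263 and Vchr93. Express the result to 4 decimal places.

Differing sites — 2:A/G; 3:T/G; 7:C/T; 8:A/G; 9:G/T; 11:T/A; 13:C/G; 15:G/A; 21:G/A; 23:T/G; 25:C/A; 26:G/T; 28:T/G; 31:A/C; 32:G/A; 40:T/G; 44:C/A; 47:C/G.
There are 18 differences over 47 sites, so p = 18/47 = 0.3830.

0.3830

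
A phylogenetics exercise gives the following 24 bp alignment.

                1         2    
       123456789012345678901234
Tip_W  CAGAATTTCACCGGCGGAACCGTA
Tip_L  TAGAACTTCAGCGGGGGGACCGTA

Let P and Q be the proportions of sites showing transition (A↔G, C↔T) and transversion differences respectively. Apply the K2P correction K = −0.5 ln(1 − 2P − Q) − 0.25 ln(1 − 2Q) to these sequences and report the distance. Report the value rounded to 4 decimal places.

0.2483

Differing sites — 1:C/T (Ti); 6:T/C (Ti); 11:C/G (Tv); 15:C/G (Tv); 18:A/G (Ti).
Of the 5 differences, 3 transitions and 2 transversions over 24 sites: P = 3/24 = 0.125000, Q = 2/24 = 0.083333.
d = −0.5·ln(0.666667) − 0.25·ln(0.833334) = −0.5·(-0.405465) − 0.25·(-0.182321) = 0.2483.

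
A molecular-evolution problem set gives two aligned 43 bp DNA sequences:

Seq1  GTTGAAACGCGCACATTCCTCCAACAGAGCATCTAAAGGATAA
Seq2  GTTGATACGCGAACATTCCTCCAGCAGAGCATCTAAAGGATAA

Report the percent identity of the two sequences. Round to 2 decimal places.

Mismatches occur at site 6 (A↔T), site 12 (C↔A), site 24 (A↔G).
40 of the 43 sites match, so the percent identity is 40/43 × 100 = 93.02%.

93.02%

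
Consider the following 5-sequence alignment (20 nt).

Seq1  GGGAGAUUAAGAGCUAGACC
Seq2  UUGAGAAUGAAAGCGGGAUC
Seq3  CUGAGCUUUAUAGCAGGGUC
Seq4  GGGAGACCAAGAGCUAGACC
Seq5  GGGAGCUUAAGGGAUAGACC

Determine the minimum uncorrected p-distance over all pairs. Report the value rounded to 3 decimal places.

0.100

Pairwise Hamming distances:
  Seq1 vs Seq2: 8
  Seq1 vs Seq3: 9
  Seq1 vs Seq4: 2
  Seq1 vs Seq5: 3
  Seq2 vs Seq3: 7
  Seq2 vs Seq4: 9
  Seq2 vs Seq5: 11
  Seq3 vs Seq4: 11
  Seq3 vs Seq5: 10
  Seq4 vs Seq5: 5
The smallest is 2 mismatches, between Seq1 and Seq4; p = 2/20 = 0.100.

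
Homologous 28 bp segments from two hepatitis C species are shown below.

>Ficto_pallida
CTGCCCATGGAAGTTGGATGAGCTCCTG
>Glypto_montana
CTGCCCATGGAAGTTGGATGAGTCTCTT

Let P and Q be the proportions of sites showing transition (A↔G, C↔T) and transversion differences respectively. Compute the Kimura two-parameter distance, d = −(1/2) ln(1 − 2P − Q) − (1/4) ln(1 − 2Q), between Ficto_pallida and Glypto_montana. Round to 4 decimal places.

Differing sites — 23:C/T (Ti); 24:T/C (Ti); 25:C/T (Ti); 28:G/T (Tv).
Of the 4 differences, 3 transitions and 1 transversion over 28 sites: P = 3/28 = 0.107143, Q = 1/28 = 0.035714.
d = −0.5·ln(0.750000) − 0.25·ln(0.928572) = −0.5·(-0.287682) − 0.25·(-0.074107) = 0.1624.

0.1624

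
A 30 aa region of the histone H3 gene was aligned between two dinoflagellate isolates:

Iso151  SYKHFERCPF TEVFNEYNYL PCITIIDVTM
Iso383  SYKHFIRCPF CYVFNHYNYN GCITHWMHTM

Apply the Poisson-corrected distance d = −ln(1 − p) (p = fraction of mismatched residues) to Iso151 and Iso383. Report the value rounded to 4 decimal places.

Mismatches occur at site 6 (E/I), site 11 (T/C), site 12 (E/Y), site 16 (E/H), site 20 (L/N), site 21 (P/G), site 25 (I/H), site 26 (I/W), site 27 (D/M), site 28 (V/H).
p = 10/30 = 0.333333.
d = −ln(1 − 0.333333) = −ln(0.666667) = 0.4055.

0.4055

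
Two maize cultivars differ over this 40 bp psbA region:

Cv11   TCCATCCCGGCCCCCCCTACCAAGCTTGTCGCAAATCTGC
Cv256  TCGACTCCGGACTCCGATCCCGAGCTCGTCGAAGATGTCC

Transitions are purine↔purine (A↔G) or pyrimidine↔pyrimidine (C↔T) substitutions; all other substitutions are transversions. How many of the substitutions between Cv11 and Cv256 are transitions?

6

Mismatches occur at site 3 (C↔G, transversion), site 5 (T↔C, transition), site 6 (C↔T, transition), site 11 (C↔A, transversion), site 13 (C↔T, transition), site 16 (C↔G, transversion), site 17 (C↔A, transversion), site 19 (A↔C, transversion), site 22 (A↔G, transition), site 27 (T↔C, transition), site 32 (C↔A, transversion), site 34 (A↔G, transition), site 37 (C↔G, transversion), site 39 (G↔C, transversion).
Of the 14 differences, 6 transitions and 8 transversions, so the answer is 6.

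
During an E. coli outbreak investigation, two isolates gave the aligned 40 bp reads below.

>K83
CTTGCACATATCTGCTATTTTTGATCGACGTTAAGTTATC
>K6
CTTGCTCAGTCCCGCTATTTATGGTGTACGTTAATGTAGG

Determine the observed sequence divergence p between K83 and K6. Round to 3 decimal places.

Differing sites — 6:A/T; 9:T/G; 10:A/T; 11:T/C; 13:T/C; 21:T/A; 24:A/G; 26:C/G; 27:G/T; 35:G/T; 36:T/G; 39:T/G; 40:C/G.
There are 13 differences over 40 sites, so p = 13/40 = 0.325.

0.325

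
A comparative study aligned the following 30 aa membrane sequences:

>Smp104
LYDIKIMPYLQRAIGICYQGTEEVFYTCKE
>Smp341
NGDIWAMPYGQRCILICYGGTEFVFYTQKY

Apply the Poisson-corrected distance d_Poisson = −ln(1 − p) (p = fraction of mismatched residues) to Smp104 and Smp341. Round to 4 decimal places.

0.4568

Differing sites — 1:L/N; 2:Y/G; 5:K/W; 6:I/A; 10:L/G; 13:A/C; 15:G/L; 19:Q/G; 23:E/F; 28:C/Q; 30:E/Y.
p = 11/30 = 0.366667.
d = −ln(1 − 0.366667) = −ln(0.633333) = 0.4568.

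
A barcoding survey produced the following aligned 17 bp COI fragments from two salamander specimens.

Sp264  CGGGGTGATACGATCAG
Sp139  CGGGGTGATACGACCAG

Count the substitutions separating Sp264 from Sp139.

A single mismatch occurs at site 14 (T/C).
That gives 1 mismatch out of 17 aligned sites, so the Hamming distance is 1.

1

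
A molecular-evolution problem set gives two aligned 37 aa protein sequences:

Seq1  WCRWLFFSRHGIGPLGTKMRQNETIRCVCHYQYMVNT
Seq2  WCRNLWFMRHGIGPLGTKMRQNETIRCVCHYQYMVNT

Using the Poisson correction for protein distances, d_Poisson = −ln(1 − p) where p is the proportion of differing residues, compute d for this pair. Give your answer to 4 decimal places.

Mismatches occur at site 4 (W/N), site 6 (F/W), site 8 (S/M).
p = 3/37 = 0.081081.
d = −ln(1 − 0.081081) = −ln(0.918919) = 0.0846.

0.0846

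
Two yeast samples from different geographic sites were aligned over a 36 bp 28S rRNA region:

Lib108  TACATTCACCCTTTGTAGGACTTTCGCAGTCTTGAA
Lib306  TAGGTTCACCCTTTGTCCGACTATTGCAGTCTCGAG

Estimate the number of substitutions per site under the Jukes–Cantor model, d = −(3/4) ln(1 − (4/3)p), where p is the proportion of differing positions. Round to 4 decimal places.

Differing sites — 3:C/G; 4:A/G; 17:A/C; 18:G/C; 23:T/A; 25:C/T; 33:T/C; 36:A/G.
p = 8/36 = 0.222222.
d = −0.75 · ln(1 − (4/3)·0.222222) = −0.75 · ln(0.703704) = −0.75 · (-0.351397) = 0.2635.

0.2635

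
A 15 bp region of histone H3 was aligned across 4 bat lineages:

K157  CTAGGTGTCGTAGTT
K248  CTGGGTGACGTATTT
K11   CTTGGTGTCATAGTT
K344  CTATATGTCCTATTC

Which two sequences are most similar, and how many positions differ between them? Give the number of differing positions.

Pairwise Hamming distances:
  K157 vs K248: 3
  K157 vs K11: 2
  K157 vs K344: 5
  K248 vs K11: 4
  K248 vs K344: 6
  K11 vs K344: 6
The smallest is 2, between K157 and K11.

2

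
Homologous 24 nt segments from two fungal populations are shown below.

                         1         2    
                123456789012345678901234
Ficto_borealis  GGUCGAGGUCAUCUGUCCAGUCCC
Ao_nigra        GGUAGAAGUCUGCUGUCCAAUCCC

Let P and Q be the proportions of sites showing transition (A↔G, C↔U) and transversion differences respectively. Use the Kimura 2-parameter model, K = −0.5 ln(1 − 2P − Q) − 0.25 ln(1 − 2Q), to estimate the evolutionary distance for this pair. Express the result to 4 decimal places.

0.2443

The sequences differ at positions 4 (C/A, transversion), 7 (G/A, transition), 11 (A/U, transversion), 12 (U/G, transversion), 20 (G/A, transition).
Of the 5 differences, 2 transitions and 3 transversions over 24 sites: P = 2/24 = 0.083333, Q = 3/24 = 0.125000.
d = −0.5·ln(0.708334) − 0.25·ln(0.750000) = −0.5·(-0.344840) − 0.25·(-0.287682) = 0.2443.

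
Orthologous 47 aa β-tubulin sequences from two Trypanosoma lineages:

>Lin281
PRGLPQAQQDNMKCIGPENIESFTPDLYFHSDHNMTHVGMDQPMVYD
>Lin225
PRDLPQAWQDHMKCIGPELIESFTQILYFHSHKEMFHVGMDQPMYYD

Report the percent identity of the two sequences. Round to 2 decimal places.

Differing sites — 3:G/D; 8:Q/W; 11:N/H; 19:N/L; 25:P/Q; 26:D/I; 32:D/H; 33:H/K; 34:N/E; 36:T/F; 45:V/Y.
36 of the 47 sites match, so the percent identity is 36/47 × 100 = 76.60%.

76.60%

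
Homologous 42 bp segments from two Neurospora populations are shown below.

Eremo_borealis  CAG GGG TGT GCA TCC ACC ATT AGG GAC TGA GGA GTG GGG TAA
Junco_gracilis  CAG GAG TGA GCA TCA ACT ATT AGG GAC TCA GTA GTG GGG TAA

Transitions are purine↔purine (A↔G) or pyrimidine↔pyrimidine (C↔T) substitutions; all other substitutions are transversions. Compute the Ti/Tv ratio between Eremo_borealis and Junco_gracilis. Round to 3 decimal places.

Mismatches occur at site 5 (G↔A, transition), site 9 (T↔A, transversion), site 15 (C↔A, transversion), site 18 (C↔T, transition), site 29 (G↔C, transversion), site 32 (G↔T, transversion).
Of the 6 differences, 2 transitions and 4 transversions, so Ti/Tv = 2/4 = 0.500.

0.500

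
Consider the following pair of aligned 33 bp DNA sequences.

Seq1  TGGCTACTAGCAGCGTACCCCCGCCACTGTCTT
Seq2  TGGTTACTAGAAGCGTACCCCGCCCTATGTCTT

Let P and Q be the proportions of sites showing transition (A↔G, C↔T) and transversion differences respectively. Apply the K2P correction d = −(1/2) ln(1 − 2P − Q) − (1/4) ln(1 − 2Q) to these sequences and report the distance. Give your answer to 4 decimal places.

The sequences differ at positions 4 (C/T, transition), 11 (C/A, transversion), 22 (C/G, transversion), 23 (G/C, transversion), 26 (A/T, transversion), 27 (C/A, transversion).
Of the 6 differences, 1 transition and 5 transversions over 33 sites: P = 1/33 = 0.030303, Q = 5/33 = 0.151515.
d = −0.5·ln(0.787879) − 0.25·ln(0.696970) = −0.5·(-0.238411) − 0.25·(-0.361013) = 0.2095.

0.2095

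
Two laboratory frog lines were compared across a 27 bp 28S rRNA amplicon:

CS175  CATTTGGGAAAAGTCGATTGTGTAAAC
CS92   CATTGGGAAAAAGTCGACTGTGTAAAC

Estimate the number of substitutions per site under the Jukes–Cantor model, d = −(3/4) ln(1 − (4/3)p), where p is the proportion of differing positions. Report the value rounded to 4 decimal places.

0.1203

Mismatches occur at site 5 (T/G), site 8 (G/A), site 18 (T/C).
p = 3/27 = 0.111111.
d = −0.75 · ln(1 − (4/3)·0.111111) = −0.75 · ln(0.851852) = −0.75 · (-0.160342) = 0.1203.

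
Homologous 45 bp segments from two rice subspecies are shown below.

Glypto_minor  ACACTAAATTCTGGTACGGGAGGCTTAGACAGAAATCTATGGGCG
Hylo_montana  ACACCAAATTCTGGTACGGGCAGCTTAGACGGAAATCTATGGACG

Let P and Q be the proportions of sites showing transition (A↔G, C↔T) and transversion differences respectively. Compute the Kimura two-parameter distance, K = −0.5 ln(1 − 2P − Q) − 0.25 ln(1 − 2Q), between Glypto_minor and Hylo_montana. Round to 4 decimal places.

The sequences differ at positions 5 (T/C, transition), 21 (A/C, transversion), 22 (G/A, transition), 31 (A/G, transition), 43 (G/A, transition).
Of the 5 differences, 4 transitions and 1 transversion over 45 sites: P = 4/45 = 0.088889, Q = 1/45 = 0.022222.
d = −0.5·ln(0.800000) − 0.25·ln(0.955556) = −0.5·(-0.223144) − 0.25·(-0.045462) = 0.1229.

0.1229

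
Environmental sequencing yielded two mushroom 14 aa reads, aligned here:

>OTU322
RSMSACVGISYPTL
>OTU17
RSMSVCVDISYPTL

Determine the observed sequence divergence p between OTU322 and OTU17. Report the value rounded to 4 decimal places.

0.1429

Mismatches occur at site 5 (A→V), site 8 (G→D).
There are 2 differences over 14 sites, so p = 2/14 = 0.1429.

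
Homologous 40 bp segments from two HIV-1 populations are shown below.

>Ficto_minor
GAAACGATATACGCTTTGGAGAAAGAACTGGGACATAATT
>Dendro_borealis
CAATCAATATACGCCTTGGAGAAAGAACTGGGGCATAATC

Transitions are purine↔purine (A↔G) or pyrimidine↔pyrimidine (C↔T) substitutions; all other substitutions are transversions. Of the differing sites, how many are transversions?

The sequences differ at positions 1 (G/C, transversion), 4 (A/T, transversion), 6 (G/A, transition), 15 (T/C, transition), 33 (A/G, transition), 40 (T/C, transition).
Of the 6 differences, 4 transitions and 2 transversions, so the answer is 2.

2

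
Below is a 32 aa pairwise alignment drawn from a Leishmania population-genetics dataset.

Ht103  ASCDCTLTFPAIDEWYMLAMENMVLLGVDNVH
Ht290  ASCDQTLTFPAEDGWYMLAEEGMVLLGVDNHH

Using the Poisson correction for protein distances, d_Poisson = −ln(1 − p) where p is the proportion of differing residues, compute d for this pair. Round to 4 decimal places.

0.2076

Mismatches occur at site 5 (C/Q), site 12 (I/E), site 14 (E/G), site 20 (M/E), site 22 (N/G), site 31 (V/H).
p = 6/32 = 0.187500.
d = −ln(1 − 0.187500) = −ln(0.812500) = 0.2076.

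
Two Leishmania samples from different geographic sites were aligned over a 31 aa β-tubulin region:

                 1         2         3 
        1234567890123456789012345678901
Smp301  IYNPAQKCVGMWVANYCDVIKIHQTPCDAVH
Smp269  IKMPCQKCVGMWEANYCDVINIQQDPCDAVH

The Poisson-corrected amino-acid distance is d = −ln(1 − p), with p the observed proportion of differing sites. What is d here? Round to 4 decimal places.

The sequences differ at positions 2 (Y/K), 3 (N/M), 5 (A/C), 13 (V/E), 21 (K/N), 23 (H/Q), 25 (T/D).
p = 7/31 = 0.225806.
d = −ln(1 − 0.225806) = −ln(0.774194) = 0.2559.

0.2559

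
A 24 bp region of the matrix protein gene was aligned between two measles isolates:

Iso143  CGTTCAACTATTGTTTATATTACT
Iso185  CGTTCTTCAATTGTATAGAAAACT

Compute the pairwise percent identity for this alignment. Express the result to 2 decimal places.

Differing sites — 6:A/T; 7:A/T; 9:T/A; 15:T/A; 18:T/G; 20:T/A; 21:T/A.
17 of the 24 sites match, so the percent identity is 17/24 × 100 = 70.83%.

70.83%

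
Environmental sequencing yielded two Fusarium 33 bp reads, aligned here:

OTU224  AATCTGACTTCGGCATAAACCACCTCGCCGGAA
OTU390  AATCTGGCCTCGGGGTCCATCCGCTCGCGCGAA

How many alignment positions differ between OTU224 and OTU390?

Mismatches occur at site 7 (A→G), site 9 (T→C), site 14 (C→G), site 15 (A→G), site 17 (A→C), site 18 (A→C), site 20 (C→T), site 22 (A→C), site 23 (C→G), site 29 (C→G), site 30 (G→C).
That gives 11 mismatches out of 33 aligned sites, so the Hamming distance is 11.

11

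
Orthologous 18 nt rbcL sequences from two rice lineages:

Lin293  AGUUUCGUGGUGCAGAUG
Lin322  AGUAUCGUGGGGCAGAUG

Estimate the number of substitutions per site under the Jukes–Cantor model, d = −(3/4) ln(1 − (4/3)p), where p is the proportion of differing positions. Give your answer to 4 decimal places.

0.1203

The sequences differ at positions 4 (U/A), 11 (U/G).
p = 2/18 = 0.111111.
d = −0.75 · ln(1 − (4/3)·0.111111) = −0.75 · ln(0.851852) = −0.75 · (-0.160342) = 0.1203.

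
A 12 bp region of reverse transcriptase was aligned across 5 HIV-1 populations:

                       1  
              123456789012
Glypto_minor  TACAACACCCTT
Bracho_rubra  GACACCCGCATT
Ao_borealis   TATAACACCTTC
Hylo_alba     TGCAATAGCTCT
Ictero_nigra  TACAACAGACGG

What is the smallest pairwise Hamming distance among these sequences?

3

Pairwise Hamming distances:
  Glypto_minor vs Bracho_rubra: 5
  Glypto_minor vs Ao_borealis: 3
  Glypto_minor vs Hylo_alba: 5
  Glypto_minor vs Ictero_nigra: 4
  Bracho_rubra vs Ao_borealis: 7
  Bracho_rubra vs Hylo_alba: 7
  Bracho_rubra vs Ictero_nigra: 7
  Ao_borealis vs Hylo_alba: 6
  Ao_borealis vs Ictero_nigra: 6
  Hylo_alba vs Ictero_nigra: 6
The smallest is 3, between Glypto_minor and Ao_borealis.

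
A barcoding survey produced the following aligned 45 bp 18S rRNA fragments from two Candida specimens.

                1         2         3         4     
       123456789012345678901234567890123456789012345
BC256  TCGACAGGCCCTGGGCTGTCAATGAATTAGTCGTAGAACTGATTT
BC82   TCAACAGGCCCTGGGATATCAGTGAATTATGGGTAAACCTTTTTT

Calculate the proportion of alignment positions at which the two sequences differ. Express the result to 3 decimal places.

Mismatches occur at site 3 (G/A), site 16 (C/A), site 18 (G/A), site 22 (A/G), site 30 (G/T), site 31 (T/G), site 32 (C/G), site 36 (G/A), site 38 (A/C), site 41 (G/T), site 42 (A/T).
There are 11 differences over 45 sites, so p = 11/45 = 0.244.

0.244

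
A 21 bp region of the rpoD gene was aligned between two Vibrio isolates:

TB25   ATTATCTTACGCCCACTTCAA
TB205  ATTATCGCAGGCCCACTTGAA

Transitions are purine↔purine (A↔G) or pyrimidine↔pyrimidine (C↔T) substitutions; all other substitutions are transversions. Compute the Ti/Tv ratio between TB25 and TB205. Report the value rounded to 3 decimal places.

0.333

The sequences differ at positions 7 (T/G, transversion), 8 (T/C, transition), 10 (C/G, transversion), 19 (C/G, transversion).
Of the 4 differences, 1 transition and 3 transversions, so Ti/Tv = 1/3 = 0.333.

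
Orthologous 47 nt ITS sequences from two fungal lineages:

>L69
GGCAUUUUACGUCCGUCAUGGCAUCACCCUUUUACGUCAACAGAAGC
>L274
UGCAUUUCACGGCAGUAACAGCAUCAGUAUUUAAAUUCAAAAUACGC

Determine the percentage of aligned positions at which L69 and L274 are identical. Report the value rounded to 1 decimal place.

66.0%

Mismatches occur at site 1 (G/U), site 8 (U/C), site 12 (U/G), site 14 (C/A), site 17 (C/A), site 19 (U/C), site 20 (G/A), site 27 (C/G), site 28 (C/U), site 29 (C/A), site 33 (U/A), site 35 (C/A), site 36 (G/U), site 41 (C/A), site 43 (G/U), site 45 (A/C).
31 of the 47 sites match, so the percent identity is 31/47 × 100 = 66.0%.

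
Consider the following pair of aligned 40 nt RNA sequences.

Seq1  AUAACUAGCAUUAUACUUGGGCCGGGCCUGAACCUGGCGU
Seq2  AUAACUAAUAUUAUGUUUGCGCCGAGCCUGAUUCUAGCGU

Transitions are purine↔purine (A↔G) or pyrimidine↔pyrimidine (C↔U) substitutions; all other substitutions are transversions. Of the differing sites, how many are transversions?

The sequences differ at positions 8 (G/A, transition), 9 (C/U, transition), 15 (A/G, transition), 16 (C/U, transition), 20 (G/C, transversion), 25 (G/A, transition), 32 (A/U, transversion), 33 (C/U, transition), 36 (G/A, transition).
Of the 9 differences, 7 transitions and 2 transversions, so the answer is 2.

2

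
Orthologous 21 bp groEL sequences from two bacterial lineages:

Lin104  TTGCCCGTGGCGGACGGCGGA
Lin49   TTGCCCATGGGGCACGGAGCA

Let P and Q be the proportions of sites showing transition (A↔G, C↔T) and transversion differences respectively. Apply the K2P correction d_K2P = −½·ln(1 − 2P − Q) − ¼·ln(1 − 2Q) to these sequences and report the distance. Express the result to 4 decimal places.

0.2881

Mismatches occur at site 7 (G→A, transition), site 11 (C→G, transversion), site 13 (G→C, transversion), site 18 (C→A, transversion), site 20 (G→C, transversion).
Of the 5 differences, 1 transition and 4 transversions over 21 sites: P = 1/21 = 0.047619, Q = 4/21 = 0.190476.
d = −0.5·ln(0.714286) − 0.25·ln(0.619048) = −0.5·(-0.336472) − 0.25·(-0.479572) = 0.2881.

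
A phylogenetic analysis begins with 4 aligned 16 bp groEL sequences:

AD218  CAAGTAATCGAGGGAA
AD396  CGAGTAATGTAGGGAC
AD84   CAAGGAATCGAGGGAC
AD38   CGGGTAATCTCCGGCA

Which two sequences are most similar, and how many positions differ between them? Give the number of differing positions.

Pairwise Hamming distances:
  AD218 vs AD396: 4
  AD218 vs AD84: 2
  AD218 vs AD38: 6
  AD396 vs AD84: 4
  AD396 vs AD38: 6
  AD84 vs AD38: 8
The smallest is 2, between AD218 and AD84.

2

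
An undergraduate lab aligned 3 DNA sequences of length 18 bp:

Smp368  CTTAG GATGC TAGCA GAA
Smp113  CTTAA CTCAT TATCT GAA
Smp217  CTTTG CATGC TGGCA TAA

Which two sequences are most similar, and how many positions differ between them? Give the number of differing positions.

Pairwise Hamming distances:
  Smp368 vs Smp113: 8
  Smp368 vs Smp217: 4
  Smp113 vs Smp217: 10
The smallest is 4, between Smp368 and Smp217.

4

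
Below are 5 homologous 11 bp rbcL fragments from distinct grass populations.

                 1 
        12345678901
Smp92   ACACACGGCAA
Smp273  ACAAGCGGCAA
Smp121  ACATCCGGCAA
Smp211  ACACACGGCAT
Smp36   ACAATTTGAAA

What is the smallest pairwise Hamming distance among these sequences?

1

Pairwise Hamming distances:
  Smp92 vs Smp273: 2
  Smp92 vs Smp121: 2
  Smp92 vs Smp211: 1
  Smp92 vs Smp36: 5
  Smp273 vs Smp121: 2
  Smp273 vs Smp211: 3
  Smp273 vs Smp36: 4
  Smp121 vs Smp211: 3
  Smp121 vs Smp36: 5
  Smp211 vs Smp36: 6
The smallest is 1, between Smp92 and Smp211.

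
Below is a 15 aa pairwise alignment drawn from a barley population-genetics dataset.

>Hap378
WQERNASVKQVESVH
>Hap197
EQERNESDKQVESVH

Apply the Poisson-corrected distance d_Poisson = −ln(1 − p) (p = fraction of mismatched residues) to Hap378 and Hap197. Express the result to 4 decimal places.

0.2231

The sequences differ at positions 1 (W/E), 6 (A/E), 8 (V/D).
p = 3/15 = 0.200000.
d = −ln(1 − 0.200000) = −ln(0.800000) = 0.2231.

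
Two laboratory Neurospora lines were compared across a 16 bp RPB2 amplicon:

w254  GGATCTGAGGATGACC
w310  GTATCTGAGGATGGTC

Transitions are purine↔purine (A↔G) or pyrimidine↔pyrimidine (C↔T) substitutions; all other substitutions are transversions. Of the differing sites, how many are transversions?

The sequences differ at positions 2 (G/T, transversion), 14 (A/G, transition), 15 (C/T, transition).
Of the 3 differences, 2 transitions and 1 transversion, so the answer is 1.

1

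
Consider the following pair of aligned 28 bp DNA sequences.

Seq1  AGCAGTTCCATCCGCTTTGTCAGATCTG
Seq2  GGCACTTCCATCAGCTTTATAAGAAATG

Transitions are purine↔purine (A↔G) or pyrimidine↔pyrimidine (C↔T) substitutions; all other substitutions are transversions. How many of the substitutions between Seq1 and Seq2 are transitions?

Mismatches occur at site 1 (A→G, transition), site 5 (G→C, transversion), site 13 (C→A, transversion), site 19 (G→A, transition), site 21 (C→A, transversion), site 25 (T→A, transversion), site 26 (C→A, transversion).
Of the 7 differences, 2 transitions and 5 transversions, so the answer is 2.

2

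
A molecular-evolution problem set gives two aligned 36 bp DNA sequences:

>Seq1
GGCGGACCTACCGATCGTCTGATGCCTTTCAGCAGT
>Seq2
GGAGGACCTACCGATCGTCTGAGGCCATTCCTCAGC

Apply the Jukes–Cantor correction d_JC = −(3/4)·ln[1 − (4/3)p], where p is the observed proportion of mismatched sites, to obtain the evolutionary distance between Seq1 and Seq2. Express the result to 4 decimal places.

0.1885

Mismatches occur at site 3 (C→A), site 23 (T→G), site 27 (T→A), site 31 (A→C), site 32 (G→T), site 36 (T→C).
p = 6/36 = 0.166667.
d = −0.75 · ln(1 − (4/3)·0.166667) = −0.75 · ln(0.777777) = −0.75 · (-0.251315) = 0.1885.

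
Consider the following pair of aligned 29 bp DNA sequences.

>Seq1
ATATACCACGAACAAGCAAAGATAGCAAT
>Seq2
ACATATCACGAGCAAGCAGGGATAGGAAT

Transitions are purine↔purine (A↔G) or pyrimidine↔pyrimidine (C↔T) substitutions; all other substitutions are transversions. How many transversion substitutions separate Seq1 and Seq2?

Differing sites — 2:T/C (Ti); 6:C/T (Ti); 12:A/G (Ti); 19:A/G (Ti); 20:A/G (Ti); 26:C/G (Tv).
Of the 6 differences, 5 transitions and 1 transversion, so the answer is 1.

1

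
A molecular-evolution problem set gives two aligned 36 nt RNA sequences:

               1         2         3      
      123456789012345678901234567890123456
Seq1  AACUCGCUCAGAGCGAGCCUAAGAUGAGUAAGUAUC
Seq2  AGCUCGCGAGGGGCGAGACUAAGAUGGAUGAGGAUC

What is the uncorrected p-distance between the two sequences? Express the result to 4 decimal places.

The sequences differ at positions 2 (A/G), 8 (U/G), 9 (C/A), 10 (A/G), 12 (A/G), 18 (C/A), 27 (A/G), 28 (G/A), 30 (A/G), 33 (U/G).
There are 10 differences over 36 sites, so p = 10/36 = 0.2778.

0.2778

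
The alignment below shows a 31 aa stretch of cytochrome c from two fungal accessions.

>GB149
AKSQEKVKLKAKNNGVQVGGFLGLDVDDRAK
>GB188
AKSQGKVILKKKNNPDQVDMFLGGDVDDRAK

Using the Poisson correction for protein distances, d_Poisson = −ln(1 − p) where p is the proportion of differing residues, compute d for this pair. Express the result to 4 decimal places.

0.2985

The sequences differ at positions 5 (E/G), 8 (K/I), 11 (A/K), 15 (G/P), 16 (V/D), 19 (G/D), 20 (G/M), 24 (L/G).
p = 8/31 = 0.258065.
d = −ln(1 − 0.258065) = −ln(0.741935) = 0.2985.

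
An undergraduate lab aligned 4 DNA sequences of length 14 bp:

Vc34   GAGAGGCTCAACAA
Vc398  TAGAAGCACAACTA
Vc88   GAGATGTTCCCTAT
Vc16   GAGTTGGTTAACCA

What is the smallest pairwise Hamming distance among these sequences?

4

Pairwise Hamming distances:
  Vc34 vs Vc398: 4
  Vc34 vs Vc88: 6
  Vc34 vs Vc16: 5
  Vc398 vs Vc88: 9
  Vc398 vs Vc16: 7
  Vc88 vs Vc16: 8
The smallest is 4, between Vc34 and Vc398.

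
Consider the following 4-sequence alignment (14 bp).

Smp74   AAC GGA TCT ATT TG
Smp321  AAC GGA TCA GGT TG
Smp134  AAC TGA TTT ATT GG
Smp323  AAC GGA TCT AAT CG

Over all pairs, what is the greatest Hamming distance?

6

Pairwise Hamming distances:
  Smp74 vs Smp321: 3
  Smp74 vs Smp134: 3
  Smp74 vs Smp323: 2
  Smp321 vs Smp134: 6
  Smp321 vs Smp323: 4
  Smp134 vs Smp323: 4
The largest is 6, between Smp321 and Smp134.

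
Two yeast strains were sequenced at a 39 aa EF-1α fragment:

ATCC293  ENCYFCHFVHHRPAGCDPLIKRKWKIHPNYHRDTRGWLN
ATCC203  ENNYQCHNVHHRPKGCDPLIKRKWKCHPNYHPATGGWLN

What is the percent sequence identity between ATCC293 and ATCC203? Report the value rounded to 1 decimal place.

79.5%

Mismatches occur at site 3 (C/N), site 5 (F/Q), site 8 (F/N), site 14 (A/K), site 26 (I/C), site 32 (R/P), site 33 (D/A), site 35 (R/G).
31 of the 39 sites match, so the percent identity is 31/39 × 100 = 79.5%.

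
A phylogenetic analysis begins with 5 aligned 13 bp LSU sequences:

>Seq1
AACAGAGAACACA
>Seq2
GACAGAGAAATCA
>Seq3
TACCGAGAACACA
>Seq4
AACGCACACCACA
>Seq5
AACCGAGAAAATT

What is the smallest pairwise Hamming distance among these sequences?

2

Pairwise Hamming distances:
  Seq1 vs Seq2: 3
  Seq1 vs Seq3: 2
  Seq1 vs Seq4: 4
  Seq1 vs Seq5: 4
  Seq2 vs Seq3: 4
  Seq2 vs Seq4: 7
  Seq2 vs Seq5: 5
  Seq3 vs Seq4: 5
  Seq3 vs Seq5: 4
  Seq4 vs Seq5: 7
The smallest is 2, between Seq1 and Seq3.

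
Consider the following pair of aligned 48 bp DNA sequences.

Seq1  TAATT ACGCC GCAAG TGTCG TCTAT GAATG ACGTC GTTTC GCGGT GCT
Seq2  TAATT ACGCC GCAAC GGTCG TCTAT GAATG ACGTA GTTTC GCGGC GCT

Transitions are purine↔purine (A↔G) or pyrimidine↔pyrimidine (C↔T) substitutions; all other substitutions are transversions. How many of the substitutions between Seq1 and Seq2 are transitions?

1

Mismatches occur at site 15 (G/C, transversion), site 16 (T/G, transversion), site 35 (C/A, transversion), site 45 (T/C, transition).
Of the 4 differences, 1 transition and 3 transversions, so the answer is 1.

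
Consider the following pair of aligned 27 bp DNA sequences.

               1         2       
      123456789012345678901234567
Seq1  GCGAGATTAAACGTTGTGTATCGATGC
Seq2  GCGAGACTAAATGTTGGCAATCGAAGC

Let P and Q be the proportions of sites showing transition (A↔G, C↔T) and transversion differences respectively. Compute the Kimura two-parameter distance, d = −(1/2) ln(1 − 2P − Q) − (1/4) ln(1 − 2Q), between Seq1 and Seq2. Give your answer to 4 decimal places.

0.2635

Mismatches occur at site 7 (T/C, transition), site 12 (C/T, transition), site 17 (T/G, transversion), site 18 (G/C, transversion), site 19 (T/A, transversion), site 25 (T/A, transversion).
Of the 6 differences, 2 transitions and 4 transversions over 27 sites: P = 2/27 = 0.074074, Q = 4/27 = 0.148148.
d = −0.5·ln(0.703704) − 0.25·ln(0.703704) = −0.5·(-0.351397) − 0.25·(-0.351397) = 0.2635.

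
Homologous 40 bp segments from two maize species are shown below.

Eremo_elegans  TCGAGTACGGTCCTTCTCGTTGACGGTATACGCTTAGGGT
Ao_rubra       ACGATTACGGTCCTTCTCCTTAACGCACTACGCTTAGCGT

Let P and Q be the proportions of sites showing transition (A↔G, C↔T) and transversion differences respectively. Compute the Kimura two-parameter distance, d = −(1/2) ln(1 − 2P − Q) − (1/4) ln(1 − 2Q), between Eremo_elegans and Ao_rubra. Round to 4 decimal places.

0.2351

Differing sites — 1:T/A (Tv); 5:G/T (Tv); 19:G/C (Tv); 22:G/A (Ti); 26:G/C (Tv); 27:T/A (Tv); 28:A/C (Tv); 38:G/C (Tv).
Of the 8 differences, 1 transition and 7 transversions over 40 sites: P = 1/40 = 0.025000, Q = 7/40 = 0.175000.
d = −0.5·ln(0.775000) − 0.25·ln(0.650000) = −0.5·(-0.254892) − 0.25·(-0.430783) = 0.2351.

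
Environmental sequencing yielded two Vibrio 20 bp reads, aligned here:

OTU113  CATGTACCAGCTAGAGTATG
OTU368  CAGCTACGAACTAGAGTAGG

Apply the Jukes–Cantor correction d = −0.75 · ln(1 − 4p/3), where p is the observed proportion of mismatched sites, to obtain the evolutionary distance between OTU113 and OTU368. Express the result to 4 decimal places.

0.3041

The sequences differ at positions 3 (T/G), 4 (G/C), 8 (C/G), 10 (G/A), 19 (T/G).
p = 5/20 = 0.250000.
d = −0.75 · ln(1 − (4/3)·0.250000) = −0.75 · ln(0.666667) = −0.75 · (-0.405465) = 0.3041.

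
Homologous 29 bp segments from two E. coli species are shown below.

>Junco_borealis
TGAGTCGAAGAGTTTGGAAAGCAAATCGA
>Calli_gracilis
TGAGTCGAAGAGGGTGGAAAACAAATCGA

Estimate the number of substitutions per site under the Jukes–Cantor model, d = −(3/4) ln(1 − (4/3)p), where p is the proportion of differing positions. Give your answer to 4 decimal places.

Mismatches occur at site 13 (T→G), site 14 (T→G), site 21 (G→A).
p = 3/29 = 0.103448.
d = −0.75 · ln(1 − (4/3)·0.103448) = −0.75 · ln(0.862069) = −0.75 · (-0.148420) = 0.1113.

0.1113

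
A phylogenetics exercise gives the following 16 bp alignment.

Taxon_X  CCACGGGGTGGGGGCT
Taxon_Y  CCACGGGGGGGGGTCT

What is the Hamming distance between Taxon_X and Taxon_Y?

2

Differing sites — 9:T/G; 14:G/T.
That gives 2 mismatches out of 16 aligned sites, so the Hamming distance is 2.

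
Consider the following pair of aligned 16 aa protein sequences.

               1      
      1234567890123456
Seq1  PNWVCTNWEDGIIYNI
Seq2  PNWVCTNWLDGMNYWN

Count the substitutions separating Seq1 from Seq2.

5

Differing sites — 9:E/L; 12:I/M; 13:I/N; 15:N/W; 16:I/N.
That gives 5 mismatches out of 16 aligned sites, so the Hamming distance is 5.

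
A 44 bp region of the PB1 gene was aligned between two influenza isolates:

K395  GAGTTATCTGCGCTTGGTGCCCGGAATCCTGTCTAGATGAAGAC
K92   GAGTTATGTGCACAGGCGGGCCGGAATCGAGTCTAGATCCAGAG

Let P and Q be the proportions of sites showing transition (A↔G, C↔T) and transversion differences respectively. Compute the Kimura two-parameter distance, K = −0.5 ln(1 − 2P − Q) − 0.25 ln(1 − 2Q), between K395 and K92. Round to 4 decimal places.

0.3484

The sequences differ at positions 8 (C/G, transversion), 12 (G/A, transition), 14 (T/A, transversion), 15 (T/G, transversion), 17 (G/C, transversion), 18 (T/G, transversion), 20 (C/G, transversion), 29 (C/G, transversion), 30 (T/A, transversion), 39 (G/C, transversion), 40 (A/C, transversion), 44 (C/G, transversion).
Of the 12 differences, 1 transition and 11 transversions over 44 sites: P = 1/44 = 0.022727, Q = 11/44 = 0.250000.
d = −0.5·ln(0.704546) − 0.25·ln(0.500000) = −0.5·(-0.350202) − 0.25·(-0.693147) = 0.3484.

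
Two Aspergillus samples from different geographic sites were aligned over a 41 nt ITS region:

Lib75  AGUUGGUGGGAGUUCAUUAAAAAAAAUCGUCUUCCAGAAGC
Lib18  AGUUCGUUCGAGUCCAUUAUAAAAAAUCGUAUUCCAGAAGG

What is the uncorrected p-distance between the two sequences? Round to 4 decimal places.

0.1707

Mismatches occur at site 5 (G↔C), site 8 (G↔U), site 9 (G↔C), site 14 (U↔C), site 20 (A↔U), site 31 (C↔A), site 41 (C↔G).
There are 7 differences over 41 sites, so p = 7/41 = 0.1707.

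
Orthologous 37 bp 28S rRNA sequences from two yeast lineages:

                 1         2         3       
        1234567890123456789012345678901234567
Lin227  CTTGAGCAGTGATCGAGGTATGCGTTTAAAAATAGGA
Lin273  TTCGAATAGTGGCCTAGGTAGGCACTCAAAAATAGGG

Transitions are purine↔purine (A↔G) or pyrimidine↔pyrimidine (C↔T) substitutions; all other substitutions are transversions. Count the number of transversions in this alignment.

Mismatches occur at site 1 (C↔T, transition), site 3 (T↔C, transition), site 6 (G↔A, transition), site 7 (C↔T, transition), site 12 (A↔G, transition), site 13 (T↔C, transition), site 15 (G↔T, transversion), site 21 (T↔G, transversion), site 24 (G↔A, transition), site 25 (T↔C, transition), site 27 (T↔C, transition), site 37 (A↔G, transition).
Of the 12 differences, 10 transitions and 2 transversions, so the answer is 2.

2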